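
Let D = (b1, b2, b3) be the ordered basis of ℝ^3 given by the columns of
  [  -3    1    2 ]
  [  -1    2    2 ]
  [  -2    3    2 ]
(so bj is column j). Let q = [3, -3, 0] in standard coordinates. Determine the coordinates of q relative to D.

We seek scalars with c_1 b1 + ... + c_3 b3 = q; equivalently solve M c = q where the columns of M are b1, ..., b3.
Row-reducing the augmented matrix [M | q] gives c = (-3, 0, -3).
Check: -3b1 + 0·b2 - 3b3 = [3, -3, 0].

[-3, 0, -3]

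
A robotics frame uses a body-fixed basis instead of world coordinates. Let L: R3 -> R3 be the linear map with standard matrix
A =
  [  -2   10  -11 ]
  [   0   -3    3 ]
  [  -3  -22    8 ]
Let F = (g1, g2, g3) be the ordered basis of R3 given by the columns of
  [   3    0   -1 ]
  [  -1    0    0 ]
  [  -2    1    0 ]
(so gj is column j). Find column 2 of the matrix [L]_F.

<-3, 2, 2>

Column 2 of [L]_F is the F-coordinate vector of L(g2).
In standard coordinates L(g2) = A g2 = <-11, 3, 8>.
Converting to F: <-11, 3, 8> = -3g1 + 2g2 + 2g3, so the coordinate vector is <-3, 2, 2>.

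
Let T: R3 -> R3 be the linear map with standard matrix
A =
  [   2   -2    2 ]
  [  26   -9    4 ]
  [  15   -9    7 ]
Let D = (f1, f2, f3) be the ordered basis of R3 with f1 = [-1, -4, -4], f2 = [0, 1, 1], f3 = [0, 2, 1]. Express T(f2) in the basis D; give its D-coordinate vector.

[0, 1, -3]

Column 2 of [T]_D is the D-coordinate vector of T(f2).
In standard coordinates T(f2) = A f2 = [0, -5, -2].
Converting to D: [0, -5, -2] = 0·f1 + f2 - 3f3, so the coordinate vector is [0, 1, -3].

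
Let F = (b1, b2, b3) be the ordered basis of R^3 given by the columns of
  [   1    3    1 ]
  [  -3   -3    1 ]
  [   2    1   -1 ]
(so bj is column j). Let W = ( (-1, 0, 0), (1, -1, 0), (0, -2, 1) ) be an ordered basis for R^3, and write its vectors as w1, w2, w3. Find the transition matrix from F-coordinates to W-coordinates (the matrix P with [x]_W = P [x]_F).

[[-2, -2, 0], [-1, 1, 1], [2, 1, -1]]

Take x = bj: its F-coordinates are the j-th standard unit vector, so P e_j — column j of P — equals [bj]_W.
b1 = -2w1 - w2 + 2w3, giving column 1 = (-2, -1, 2); repeating for each j gives P = [[-2, -2, 0], [-1, 1, 1], [2, 1, -1]].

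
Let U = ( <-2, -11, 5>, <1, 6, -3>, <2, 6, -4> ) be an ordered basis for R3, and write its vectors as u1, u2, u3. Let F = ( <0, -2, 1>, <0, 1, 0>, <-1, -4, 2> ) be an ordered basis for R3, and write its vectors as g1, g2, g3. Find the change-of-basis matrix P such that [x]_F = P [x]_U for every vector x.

[[1, -1, 0], [-1, 0, -2], [2, -1, -2]]

Let M have columns uj and N have columns gj. Then for every x, N [x]_F = x = M [x]_U, so P = N^(-1) M.
Since det N = 1, N^(-1) has integer entries; multiplying gives P = [[1, -1, 0], [-1, 0, -2], [2, -1, -2]].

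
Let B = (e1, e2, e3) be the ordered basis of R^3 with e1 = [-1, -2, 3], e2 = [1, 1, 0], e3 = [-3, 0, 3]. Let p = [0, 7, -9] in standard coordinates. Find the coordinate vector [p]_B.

[p]_B is the unique c with M c = p, where M has columns e1, ..., e3.
Row-reducing the augmented matrix [M | p] gives c = (-4, -1, 1).
Check: -4e1 - e2 + e3 = [0, 7, -9].

[-4, -1, 1]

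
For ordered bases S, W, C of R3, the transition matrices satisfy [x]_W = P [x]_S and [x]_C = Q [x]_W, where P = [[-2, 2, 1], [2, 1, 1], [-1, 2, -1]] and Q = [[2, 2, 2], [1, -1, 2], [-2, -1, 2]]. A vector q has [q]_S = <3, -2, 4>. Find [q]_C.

First [q]_W = P [q]_S = <-6, 8, -11>.
Then [q]_C = Q [q]_W = <-18, -36, -18>.

<-18, -36, -18>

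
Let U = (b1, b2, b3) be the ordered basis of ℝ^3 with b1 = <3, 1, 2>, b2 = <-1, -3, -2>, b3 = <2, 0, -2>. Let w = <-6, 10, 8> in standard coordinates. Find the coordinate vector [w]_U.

We seek scalars with c_1 b1 + ... + c_3 b3 = w; equivalently solve M c = w where the columns of M are b1, ..., b3.
Gaussian elimination on [M | w] yields c = (-2, -4, -2).
Check: -2b1 - 4b2 - 2b3 = <-6, 10, 8>.

<-2, -4, -2>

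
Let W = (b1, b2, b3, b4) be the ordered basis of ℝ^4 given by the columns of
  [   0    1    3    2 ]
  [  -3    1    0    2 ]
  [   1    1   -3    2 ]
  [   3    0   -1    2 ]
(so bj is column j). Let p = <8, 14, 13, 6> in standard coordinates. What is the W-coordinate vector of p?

<-1, 3, -1, 4>

We seek scalars with c_1 b1 + ... + c_4 b4 = p; equivalently solve M c = p where the columns of M are b1, ..., b4.
Gaussian elimination on [M | p] yields c = (-1, 3, -1, 4).
Check: -b1 + 3b2 - b3 + 4b4 = <8, 14, 13, 6>.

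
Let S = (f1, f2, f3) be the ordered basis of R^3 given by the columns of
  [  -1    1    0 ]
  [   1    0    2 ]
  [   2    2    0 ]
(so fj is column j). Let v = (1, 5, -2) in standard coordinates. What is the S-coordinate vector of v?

[v]_S is the unique c with M c = v, where M has columns f1, ..., f3.
Solving this 3x3 system gives c = (-1, 0, 3).
Check: -f1 + 0·f2 + 3f3 = (1, 5, -2).

(-1, 0, 3)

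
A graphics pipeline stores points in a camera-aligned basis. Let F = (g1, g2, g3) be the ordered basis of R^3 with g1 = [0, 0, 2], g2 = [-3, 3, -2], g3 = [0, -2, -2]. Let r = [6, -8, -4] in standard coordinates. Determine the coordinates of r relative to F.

We seek scalars with c_1 g1 + ... + c_3 g3 = r; equivalently solve M c = r where the columns of M are g1, ..., g3.
Gaussian elimination on [M | r] yields c = (-3, -2, 1).
Check: -3g1 - 2g2 + g3 = [6, -8, -4].

[-3, -2, 1]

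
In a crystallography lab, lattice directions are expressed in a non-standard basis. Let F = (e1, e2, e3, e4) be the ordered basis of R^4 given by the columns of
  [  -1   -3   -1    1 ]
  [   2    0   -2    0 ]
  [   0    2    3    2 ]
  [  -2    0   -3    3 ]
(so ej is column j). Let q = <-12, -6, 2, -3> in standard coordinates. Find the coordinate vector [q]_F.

[q]_F is the unique c with M c = q, where M has columns e1, ..., e4.
Gaussian elimination on [M | q] yields c = (-3, 4, 0, -3).
Check: -3e1 + 4e2 + 0·e3 - 3e4 = <-12, -6, 2, -3>.

<-3, 4, 0, -3>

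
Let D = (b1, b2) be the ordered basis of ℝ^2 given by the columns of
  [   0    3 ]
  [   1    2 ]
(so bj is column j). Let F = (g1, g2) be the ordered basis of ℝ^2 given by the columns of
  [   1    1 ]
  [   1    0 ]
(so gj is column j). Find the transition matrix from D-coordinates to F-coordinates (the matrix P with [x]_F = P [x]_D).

Let M have columns bj and N have columns gj. Then for every x, N [x]_F = x = M [x]_D, so P = N^(-1) M.
Since det N = -1, N^(-1) has integer entries; multiplying gives P = [[1, 2], [-1, 1]].

[[1, 2], [-1, 1]]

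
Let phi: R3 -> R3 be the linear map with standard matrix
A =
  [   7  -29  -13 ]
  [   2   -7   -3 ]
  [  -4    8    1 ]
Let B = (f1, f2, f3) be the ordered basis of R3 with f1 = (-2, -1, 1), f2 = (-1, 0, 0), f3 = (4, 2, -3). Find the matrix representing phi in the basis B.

With P the matrix whose columns are f1, ..., f3, [phi]_B = P^(-1) A P.
Column by column: phi(f1) = A f1 = (2, 0, 1); its B-coordinates (-2, -2, -1) give column 1.
Continuing for each basis vector yields [phi]_B = [[-2, -2, -3], [-2, 3, -3], [-1, -2, 0]].

[[-2, -2, -3], [-2, 3, -3], [-1, -2, 0]]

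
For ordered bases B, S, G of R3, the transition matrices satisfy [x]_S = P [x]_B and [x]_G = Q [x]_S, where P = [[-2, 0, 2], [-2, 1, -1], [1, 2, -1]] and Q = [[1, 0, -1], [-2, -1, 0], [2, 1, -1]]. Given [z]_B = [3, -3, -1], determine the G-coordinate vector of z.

Apply P to get S-coordinates [-8, -8, -2], then Q to get G-coordinates.
The result is [z]_G = [-6, 24, -22].

[-6, 24, -22]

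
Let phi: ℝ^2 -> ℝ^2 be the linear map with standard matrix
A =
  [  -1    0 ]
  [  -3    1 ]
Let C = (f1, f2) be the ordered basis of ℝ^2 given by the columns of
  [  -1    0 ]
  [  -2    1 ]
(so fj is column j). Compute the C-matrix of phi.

With P the matrix whose columns are f1, f2, [phi]_C = P^(-1) A P.
Column by column: phi(f1) = A f1 = [1, 1]; its C-coordinates [-1, -1] give column 1.
Continuing for each basis vector yields [phi]_C = [[-1, 0], [-1, 1]].

[[-1, 0], [-1, 1]]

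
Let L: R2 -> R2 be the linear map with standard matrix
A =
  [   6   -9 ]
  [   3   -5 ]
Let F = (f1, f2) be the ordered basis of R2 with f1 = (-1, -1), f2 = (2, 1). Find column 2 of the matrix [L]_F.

(1, 2)

Compute L(f2) = A f2 = (3, 1) in standard coordinates.
Then write this in F-coordinates: solve for y in y_1 f1 + y_2 f2 = (3, 1).
This gives y = (1, 2), which is column 2 of [L]_F.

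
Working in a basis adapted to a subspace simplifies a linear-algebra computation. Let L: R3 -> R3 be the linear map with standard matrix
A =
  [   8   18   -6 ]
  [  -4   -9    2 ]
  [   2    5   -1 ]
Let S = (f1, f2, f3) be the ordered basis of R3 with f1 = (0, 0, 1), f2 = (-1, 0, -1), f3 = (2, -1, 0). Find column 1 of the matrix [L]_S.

Column 1 of [L]_S is the S-coordinate vector of L(f1).
In standard coordinates L(f1) = A f1 = (-6, 2, -1).
Converting to S: (-6, 2, -1) = f1 + 2f2 - 2f3, so the coordinate vector is (1, 2, -2).

(1, 2, -2)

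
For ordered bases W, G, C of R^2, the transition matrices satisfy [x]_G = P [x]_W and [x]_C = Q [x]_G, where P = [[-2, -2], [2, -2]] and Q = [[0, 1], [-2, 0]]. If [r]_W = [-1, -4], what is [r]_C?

[6, -20]

Apply P to get G-coordinates [10, 6], then Q to get C-coordinates.
The result is [r]_C = [6, -20].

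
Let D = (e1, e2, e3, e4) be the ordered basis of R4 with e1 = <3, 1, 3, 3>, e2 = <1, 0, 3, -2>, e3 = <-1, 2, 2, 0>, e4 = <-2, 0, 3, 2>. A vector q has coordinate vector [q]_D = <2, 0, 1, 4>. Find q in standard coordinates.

The coordinates say q = 2e1 + 0·e2 + e3 + 4e4; adding the scaled basis vectors gives <-3, 4, 20, 14>.

<-3, 4, 20, 14>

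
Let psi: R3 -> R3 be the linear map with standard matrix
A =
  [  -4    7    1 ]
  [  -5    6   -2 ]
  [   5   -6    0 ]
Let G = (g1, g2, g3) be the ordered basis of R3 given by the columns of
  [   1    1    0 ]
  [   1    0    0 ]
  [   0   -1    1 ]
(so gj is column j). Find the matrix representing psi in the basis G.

Let P have columns g1, ..., g3. Then [psi]_G = P^(-1) A P.
Here det P = -1, so P^(-1) is integer; computing A P first and then P^(-1)(A P) gives [[1, -3, -2], [2, -2, 3], [1, 3, 3]].

[[1, -3, -2], [2, -2, 3], [1, 3, 3]]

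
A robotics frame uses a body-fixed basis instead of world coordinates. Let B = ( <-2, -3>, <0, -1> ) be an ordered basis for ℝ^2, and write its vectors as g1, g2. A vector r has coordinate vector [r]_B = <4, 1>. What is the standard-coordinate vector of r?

r = M [r]_B, where M has columns g1, g2.
Carrying out the matrix-vector product, r = <-8, -13>.

<-8, -13>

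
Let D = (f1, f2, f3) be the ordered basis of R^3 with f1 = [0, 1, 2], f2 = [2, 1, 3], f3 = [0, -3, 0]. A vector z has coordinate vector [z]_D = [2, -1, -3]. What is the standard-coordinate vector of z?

[-2, 10, 1]

z = M [z]_D, where M has columns f1, ..., f3.
Carrying out the matrix-vector product, z = [-2, 10, 1].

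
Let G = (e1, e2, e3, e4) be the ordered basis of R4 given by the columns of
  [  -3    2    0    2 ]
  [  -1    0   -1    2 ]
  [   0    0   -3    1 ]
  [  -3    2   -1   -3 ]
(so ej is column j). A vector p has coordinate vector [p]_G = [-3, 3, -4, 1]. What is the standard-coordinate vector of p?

The coordinates say p = -3e1 + 3e2 - 4e3 + e4; adding the scaled basis vectors gives [17, 9, 13, 16].

[17, 9, 13, 16]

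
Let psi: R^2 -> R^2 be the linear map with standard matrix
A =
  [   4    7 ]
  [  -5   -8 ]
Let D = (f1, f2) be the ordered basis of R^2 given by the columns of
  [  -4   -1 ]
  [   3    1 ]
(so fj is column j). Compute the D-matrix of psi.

Let P have columns f1, f2. Then [psi]_D = P^(-1) A P.
Here det P = -1, so P^(-1) is integer; computing A P first and then P^(-1)(A P) gives [[-1, 0], [-1, -3]].

[[-1, 0], [-1, -3]]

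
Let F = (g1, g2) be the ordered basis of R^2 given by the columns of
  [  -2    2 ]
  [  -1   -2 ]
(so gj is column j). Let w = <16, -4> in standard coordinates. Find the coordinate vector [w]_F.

Write w = c_1 g1 + c_2 g2 and solve for the c_i.
System: -2c_1 + 2c_2 = 16, -c_1 - 2c_2 = -4; solving gives c_1 = -4, c_2 = 4.
Check: -4g1 + 4g2 = <16, -4>.

<-4, 4>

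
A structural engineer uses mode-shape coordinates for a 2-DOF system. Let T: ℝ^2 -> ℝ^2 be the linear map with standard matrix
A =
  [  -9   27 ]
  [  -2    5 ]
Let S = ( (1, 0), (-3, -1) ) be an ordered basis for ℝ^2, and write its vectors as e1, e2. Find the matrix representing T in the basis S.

[[-3, -3], [2, -1]]

Let P have columns e1, e2. Then [T]_S = P^(-1) A P.
Here det P = -1, so P^(-1) is integer; computing A P first and then P^(-1)(A P) gives [[-3, -3], [2, -1]].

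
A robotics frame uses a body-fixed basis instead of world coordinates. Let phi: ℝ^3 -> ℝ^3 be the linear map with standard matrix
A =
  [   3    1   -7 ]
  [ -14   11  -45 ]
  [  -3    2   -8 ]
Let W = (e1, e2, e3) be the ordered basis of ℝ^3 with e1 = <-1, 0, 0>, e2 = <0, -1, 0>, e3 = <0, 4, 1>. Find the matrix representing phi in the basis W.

Let P have columns e1, ..., e3. Then [phi]_W = P^(-1) A P.
Here det P = 1, so P^(-1) is integer; computing A P first and then P^(-1)(A P) gives [[3, 1, 3], [-2, 3, 1], [3, -2, 0]].

[[3, 1, 3], [-2, 3, 1], [3, -2, 0]]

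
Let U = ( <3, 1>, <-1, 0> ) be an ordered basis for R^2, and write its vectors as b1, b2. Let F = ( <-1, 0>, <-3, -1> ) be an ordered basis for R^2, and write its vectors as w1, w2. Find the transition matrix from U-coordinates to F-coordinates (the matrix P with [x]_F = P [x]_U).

Column j of P is [bj]_F, since P maps U-coordinates to F-coordinates.
Expressing b1 in F: b1 = 0·w1 - w2, so column 1 of P is <0, -1>.
Doing the same for each bj gives P = [[0, 1], [-1, 0]].

[[0, 1], [-1, 0]]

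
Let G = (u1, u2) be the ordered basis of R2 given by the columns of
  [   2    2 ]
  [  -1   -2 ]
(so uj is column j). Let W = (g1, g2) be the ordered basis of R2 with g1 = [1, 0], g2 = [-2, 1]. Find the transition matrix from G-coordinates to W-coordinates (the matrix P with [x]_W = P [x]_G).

[[0, -2], [-1, -2]]

Column j of P is [uj]_W, since P maps G-coordinates to W-coordinates.
Expressing u1 in W: u1 = 0·g1 - g2, so column 1 of P is [0, -1].
Doing the same for each uj gives P = [[0, -2], [-1, -2]].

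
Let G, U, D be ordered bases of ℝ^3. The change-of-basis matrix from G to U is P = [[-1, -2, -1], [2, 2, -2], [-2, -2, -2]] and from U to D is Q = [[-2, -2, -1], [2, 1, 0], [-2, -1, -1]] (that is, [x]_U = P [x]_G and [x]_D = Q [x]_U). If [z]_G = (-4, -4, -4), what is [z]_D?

(-40, 24, -48)

Composing the changes, [z]_D = Q P [z]_G.
Q P = [[0, 2, 8], [0, -2, -4], [2, 4, 6]]; applying this to (-4, -4, -4) gives (-40, 24, -48).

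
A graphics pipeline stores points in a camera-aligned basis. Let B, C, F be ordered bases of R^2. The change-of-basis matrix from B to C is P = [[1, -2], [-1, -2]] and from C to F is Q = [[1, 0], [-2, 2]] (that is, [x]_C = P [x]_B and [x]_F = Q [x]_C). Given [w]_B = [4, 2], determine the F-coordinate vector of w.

First [w]_C = P [w]_B = [0, -8].
Then [w]_F = Q [w]_C = [0, -16].

[0, -16]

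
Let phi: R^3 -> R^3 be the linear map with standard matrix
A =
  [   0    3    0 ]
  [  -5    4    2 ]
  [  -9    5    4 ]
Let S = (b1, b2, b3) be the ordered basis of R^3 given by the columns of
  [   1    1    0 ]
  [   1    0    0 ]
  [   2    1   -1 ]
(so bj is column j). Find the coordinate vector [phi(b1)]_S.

<3, 0, 2>

Compute phi(b1) = A b1 = <3, 3, 4> in standard coordinates.
Then write this in S-coordinates: solve for y in y_1 b1 + ... + y_3 b3 = <3, 3, 4>.
This gives y = <3, 0, 2>, which is column 1 of [phi]_S.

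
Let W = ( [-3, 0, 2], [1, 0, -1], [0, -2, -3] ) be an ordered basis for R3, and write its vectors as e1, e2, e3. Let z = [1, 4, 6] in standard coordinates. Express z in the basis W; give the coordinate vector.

[z]_W is the unique c with M c = z, where M has columns e1, ..., e3.
Row-reducing the augmented matrix [M | z] gives c = (-1, -2, -2).
Check: -e1 - 2e2 - 2e3 = [1, 4, 6].

[-1, -2, -2]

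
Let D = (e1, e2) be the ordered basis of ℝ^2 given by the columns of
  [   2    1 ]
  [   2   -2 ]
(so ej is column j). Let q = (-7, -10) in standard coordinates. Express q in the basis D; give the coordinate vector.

(-4, 1)

Write q = c_1 e1 + c_2 e2 and solve for the c_i.
System: 2c_1 + c_2 = -7, 2c_1 - 2c_2 = -10; solving gives c_1 = -4, c_2 = 1.
Check: -4e1 + e2 = (-7, -10).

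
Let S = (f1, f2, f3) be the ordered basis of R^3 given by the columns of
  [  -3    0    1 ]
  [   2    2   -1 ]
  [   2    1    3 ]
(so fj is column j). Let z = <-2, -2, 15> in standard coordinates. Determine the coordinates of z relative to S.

[z]_S is the unique c with M c = z, where M has columns f1, ..., f3.
Solving this 3x3 system gives c = (2, -1, 4).
Check: 2f1 - f2 + 4f3 = <-2, -2, 15>.

<2, -1, 4>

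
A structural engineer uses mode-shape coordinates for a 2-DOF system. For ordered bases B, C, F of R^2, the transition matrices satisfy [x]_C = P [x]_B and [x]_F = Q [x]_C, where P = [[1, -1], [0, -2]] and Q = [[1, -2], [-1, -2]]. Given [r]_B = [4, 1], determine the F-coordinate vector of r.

[7, 1]

First [r]_C = P [r]_B = [3, -2].
Then [r]_F = Q [r]_C = [7, 1].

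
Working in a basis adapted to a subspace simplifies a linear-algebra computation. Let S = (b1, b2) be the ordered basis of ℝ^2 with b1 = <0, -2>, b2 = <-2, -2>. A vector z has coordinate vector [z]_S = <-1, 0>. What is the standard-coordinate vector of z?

<0, 2>

z = M [z]_S, where M has columns b1, b2.
Carrying out the matrix-vector product, z = <0, 2>.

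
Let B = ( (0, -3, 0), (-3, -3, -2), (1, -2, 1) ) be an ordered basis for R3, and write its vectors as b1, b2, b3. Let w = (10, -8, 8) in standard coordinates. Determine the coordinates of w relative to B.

Write w = c_1 b1 + ... + c_3 b3 and solve for the c_i.
Row-reducing the augmented matrix [M | w] gives c = (2, -2, 4).
Check: 2b1 - 2b2 + 4b3 = (10, -8, 8).

(2, -2, 4)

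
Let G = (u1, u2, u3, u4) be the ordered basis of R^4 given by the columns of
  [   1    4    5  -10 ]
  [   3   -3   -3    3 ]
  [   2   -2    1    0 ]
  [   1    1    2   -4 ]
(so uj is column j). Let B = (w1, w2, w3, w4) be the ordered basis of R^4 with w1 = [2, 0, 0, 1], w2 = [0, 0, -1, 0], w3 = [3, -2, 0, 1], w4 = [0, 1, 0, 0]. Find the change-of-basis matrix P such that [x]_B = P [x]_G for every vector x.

[[2, -1, 1, -2], [-2, 2, -1, 0], [-1, 2, 1, -2], [1, 1, -1, -1]]

Column j of P is [uj]_B, since P maps G-coordinates to B-coordinates.
Expressing u1 in B: u1 = 2w1 - 2w2 - w3 + w4, so column 1 of P is [2, -2, -1, 1].
Doing the same for each uj gives P = [[2, -1, 1, -2], [-2, 2, -1, 0], [-1, 2, 1, -2], [1, 1, -1, -1]].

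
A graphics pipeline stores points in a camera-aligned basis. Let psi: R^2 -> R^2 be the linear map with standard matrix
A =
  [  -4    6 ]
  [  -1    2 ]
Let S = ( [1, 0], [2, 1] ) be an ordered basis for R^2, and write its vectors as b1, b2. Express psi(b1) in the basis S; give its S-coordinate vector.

[-2, -1]

Compute psi(b1) = A b1 = [-4, -1] in standard coordinates.
Then write this in S-coordinates: solve for y in y_1 b1 + y_2 b2 = [-4, -1].
This gives y = [-2, -1], which is column 1 of [psi]_S.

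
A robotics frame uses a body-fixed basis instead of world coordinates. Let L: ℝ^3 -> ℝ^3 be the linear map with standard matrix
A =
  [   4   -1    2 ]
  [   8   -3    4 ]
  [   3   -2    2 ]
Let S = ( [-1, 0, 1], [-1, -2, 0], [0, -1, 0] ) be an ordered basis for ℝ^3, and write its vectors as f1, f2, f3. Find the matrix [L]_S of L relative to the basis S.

Let P have columns f1, ..., f3. Then [L]_S = P^(-1) A P.
Here det P = 1, so P^(-1) is integer; computing A P first and then P^(-1)(A P) gives [[-1, 1, 2], [3, 1, -3], [-2, 0, 3]].

[[-1, 1, 2], [3, 1, -3], [-2, 0, 3]]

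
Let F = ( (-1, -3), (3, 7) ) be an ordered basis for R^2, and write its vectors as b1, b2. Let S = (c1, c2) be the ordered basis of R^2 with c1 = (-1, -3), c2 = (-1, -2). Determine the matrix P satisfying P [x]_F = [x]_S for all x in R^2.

Take x = bj: its F-coordinates are the j-th standard unit vector, so P e_j — column j of P — equals [bj]_S.
b1 = c1 + 0·c2, giving column 1 = (1, 0); repeating for each j gives P = [[1, -1], [0, -2]].

[[1, -1], [0, -2]]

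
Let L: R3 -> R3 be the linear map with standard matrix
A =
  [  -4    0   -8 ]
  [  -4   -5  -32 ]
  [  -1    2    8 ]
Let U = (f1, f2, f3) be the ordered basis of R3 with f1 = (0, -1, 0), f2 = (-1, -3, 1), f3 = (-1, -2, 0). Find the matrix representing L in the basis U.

[[-3, 2, -3], [-2, 3, -3], [2, 1, -1]]

With P the matrix whose columns are f1, ..., f3, [L]_U = P^(-1) A P.
Column by column: L(f1) = A f1 = (0, 5, -2); its U-coordinates (-3, -2, 2) give column 1.
Continuing for each basis vector yields [L]_U = [[-3, 2, -3], [-2, 3, -3], [2, 1, -1]].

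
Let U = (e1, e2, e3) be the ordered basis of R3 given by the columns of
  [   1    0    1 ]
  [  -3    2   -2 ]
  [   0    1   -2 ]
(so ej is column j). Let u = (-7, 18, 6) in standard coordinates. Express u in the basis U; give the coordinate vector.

Write u = c_1 e1 + ... + c_3 e3 and solve for the c_i.
Gaussian elimination on [M | u] yields c = (-4, 0, -3).
Check: -4e1 + 0·e2 - 3e3 = (-7, 18, 6).

(-4, 0, -3)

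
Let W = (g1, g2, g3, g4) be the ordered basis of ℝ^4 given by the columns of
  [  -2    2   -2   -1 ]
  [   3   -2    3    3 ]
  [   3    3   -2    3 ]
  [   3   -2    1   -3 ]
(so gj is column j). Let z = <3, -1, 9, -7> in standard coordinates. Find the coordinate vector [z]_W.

<0, 2, 0, 1>

Write z = c_1 g1 + ... + c_4 g4 and solve for the c_i.
Row-reducing the augmented matrix [M | z] gives c = (0, 2, 0, 1).
Check: 0·g1 + 2g2 + 0·g3 + g4 = <3, -1, 9, -7>.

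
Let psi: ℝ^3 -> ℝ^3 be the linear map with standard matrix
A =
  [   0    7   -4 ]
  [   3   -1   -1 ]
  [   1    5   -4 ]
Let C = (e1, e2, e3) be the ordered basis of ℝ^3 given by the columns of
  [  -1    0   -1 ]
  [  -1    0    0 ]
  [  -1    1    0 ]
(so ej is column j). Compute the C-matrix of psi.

[[1, 1, 3], [-1, -3, 2], [2, 3, -3]]

With P the matrix whose columns are e1, ..., e3, [psi]_C = P^(-1) A P.
Column by column: psi(e1) = A e1 = [-3, -1, -2]; its C-coordinates [1, -1, 2] give column 1.
Continuing for each basis vector yields [psi]_C = [[1, 1, 3], [-1, -3, 2], [2, 3, -3]].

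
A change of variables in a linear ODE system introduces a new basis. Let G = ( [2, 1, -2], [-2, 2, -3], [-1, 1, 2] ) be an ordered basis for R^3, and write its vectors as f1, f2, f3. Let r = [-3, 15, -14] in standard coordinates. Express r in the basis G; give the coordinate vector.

[4, 4, 3]

Write r = c_1 f1 + ... + c_3 f3 and solve for the c_i.
Row-reducing the augmented matrix [M | r] gives c = (4, 4, 3).
Check: 4f1 + 4f2 + 3f3 = [-3, 15, -14].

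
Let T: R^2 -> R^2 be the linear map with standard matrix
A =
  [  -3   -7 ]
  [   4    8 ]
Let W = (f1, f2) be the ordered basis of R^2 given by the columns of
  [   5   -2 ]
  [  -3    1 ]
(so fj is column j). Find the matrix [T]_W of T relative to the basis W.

Let P have columns f1, f2. Then [T]_W = P^(-1) A P.
Here det P = -1, so P^(-1) is integer; computing A P first and then P^(-1)(A P) gives [[2, 1], [2, 3]].

[[2, 1], [2, 3]]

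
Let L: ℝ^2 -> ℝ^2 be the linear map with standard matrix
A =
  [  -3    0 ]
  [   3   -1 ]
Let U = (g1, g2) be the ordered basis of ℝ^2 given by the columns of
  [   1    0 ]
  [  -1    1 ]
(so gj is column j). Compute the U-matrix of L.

[[-3, 0], [1, -1]]

Let P have columns g1, g2. Then [L]_U = P^(-1) A P.
Here det P = 1, so P^(-1) is integer; computing A P first and then P^(-1)(A P) gives [[-3, 0], [1, -1]].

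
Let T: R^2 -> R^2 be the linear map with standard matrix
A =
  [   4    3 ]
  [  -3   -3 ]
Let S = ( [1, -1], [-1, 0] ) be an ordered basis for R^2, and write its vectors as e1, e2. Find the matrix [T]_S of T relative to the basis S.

Let P have columns e1, e2. Then [T]_S = P^(-1) A P.
Here det P = -1, so P^(-1) is integer; computing A P first and then P^(-1)(A P) gives [[0, -3], [-1, 1]].

[[0, -3], [-1, 1]]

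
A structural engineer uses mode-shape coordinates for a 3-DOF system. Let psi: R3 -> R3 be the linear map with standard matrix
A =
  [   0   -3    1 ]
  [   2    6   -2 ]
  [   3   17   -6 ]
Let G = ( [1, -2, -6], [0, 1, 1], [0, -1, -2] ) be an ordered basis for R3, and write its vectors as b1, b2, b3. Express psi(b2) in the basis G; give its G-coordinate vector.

Compute psi(b2) = A b2 = [-2, 4, 11] in standard coordinates.
Then write this in G-coordinates: solve for y in y_1 b1 + ... + y_3 b3 = [-2, 4, 11].
This gives y = [-2, 1, 1], which is column 2 of [psi]_G.

[-2, 1, 1]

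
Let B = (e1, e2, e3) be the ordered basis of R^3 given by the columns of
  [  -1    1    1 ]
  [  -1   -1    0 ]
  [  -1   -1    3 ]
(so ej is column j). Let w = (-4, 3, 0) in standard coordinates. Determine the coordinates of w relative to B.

(0, -3, -1)

[w]_B is the unique c with M c = w, where M has columns e1, ..., e3.
Gaussian elimination on [M | w] yields c = (0, -3, -1).
Check: 0·e1 - 3e2 - e3 = (-4, 3, 0).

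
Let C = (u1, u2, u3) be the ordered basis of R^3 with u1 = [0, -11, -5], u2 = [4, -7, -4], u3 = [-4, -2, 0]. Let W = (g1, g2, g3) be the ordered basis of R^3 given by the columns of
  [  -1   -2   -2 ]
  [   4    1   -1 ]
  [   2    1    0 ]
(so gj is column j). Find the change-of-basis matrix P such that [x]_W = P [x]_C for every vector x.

Take x = uj: its C-coordinates are the j-th standard unit vector, so P e_j — column j of P — equals [uj]_W.
u1 = -2g1 - g2 + 2g3, giving column 1 = [-2, -1, 2]; repeating for each j gives P = [[-2, -2, 0], [-1, 0, 0], [2, -1, 2]].

[[-2, -2, 0], [-1, 0, 0], [2, -1, 2]]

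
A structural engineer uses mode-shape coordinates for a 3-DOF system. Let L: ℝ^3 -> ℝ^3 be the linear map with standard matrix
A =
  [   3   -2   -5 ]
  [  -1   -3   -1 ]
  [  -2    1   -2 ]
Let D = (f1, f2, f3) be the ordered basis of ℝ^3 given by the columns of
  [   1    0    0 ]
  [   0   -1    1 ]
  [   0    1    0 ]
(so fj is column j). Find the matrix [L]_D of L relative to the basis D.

Let P have columns f1, ..., f3. Then [L]_D = P^(-1) A P.
Here det P = -1, so P^(-1) is integer; computing A P first and then P^(-1)(A P) gives [[3, -3, -2], [-2, -3, 1], [-3, -1, -2]].

[[3, -3, -2], [-2, -3, 1], [-3, -1, -2]]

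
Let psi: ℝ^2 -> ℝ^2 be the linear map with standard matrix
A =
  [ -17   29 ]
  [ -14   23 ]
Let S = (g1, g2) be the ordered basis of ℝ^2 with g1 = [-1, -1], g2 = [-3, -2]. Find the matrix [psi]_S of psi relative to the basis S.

[[3, -2], [3, 3]]

With P the matrix whose columns are g1, g2, [psi]_S = P^(-1) A P.
Column by column: psi(g1) = A g1 = [-12, -9]; its S-coordinates [3, 3] give column 1.
Continuing for each basis vector yields [psi]_S = [[3, -2], [3, 3]].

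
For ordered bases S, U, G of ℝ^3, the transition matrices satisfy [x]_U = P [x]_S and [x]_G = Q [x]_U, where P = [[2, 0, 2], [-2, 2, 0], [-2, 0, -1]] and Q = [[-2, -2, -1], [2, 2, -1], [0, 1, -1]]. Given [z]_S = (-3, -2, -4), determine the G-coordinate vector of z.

Apply P to get U-coordinates (-14, 2, 10), then Q to get G-coordinates.
The result is [z]_G = (14, -34, -8).

(14, -34, -8)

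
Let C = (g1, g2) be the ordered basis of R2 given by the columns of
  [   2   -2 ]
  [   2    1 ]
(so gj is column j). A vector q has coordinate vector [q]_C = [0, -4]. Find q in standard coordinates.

[8, -4]

By definition q = 0·g1 - 4g2.
Summing componentwise gives [8, -4].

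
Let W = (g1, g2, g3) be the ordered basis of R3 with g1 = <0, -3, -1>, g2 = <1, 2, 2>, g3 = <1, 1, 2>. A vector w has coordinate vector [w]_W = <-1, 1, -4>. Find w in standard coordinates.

<-3, 1, -5>

w = M [w]_W, where M has columns g1, ..., g3.
Carrying out the matrix-vector product, w = <-3, 1, -5>.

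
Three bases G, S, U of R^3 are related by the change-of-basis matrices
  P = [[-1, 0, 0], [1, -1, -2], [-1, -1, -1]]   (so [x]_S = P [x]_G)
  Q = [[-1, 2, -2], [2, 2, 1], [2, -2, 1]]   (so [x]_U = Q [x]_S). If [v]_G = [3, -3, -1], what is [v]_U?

[17, 11, -21]

Composing the changes, [v]_U = Q P [v]_G.
Q P = [[5, 0, -2], [-1, -3, -5], [-5, 1, 3]]; applying this to [3, -3, -1] gives [17, 11, -21].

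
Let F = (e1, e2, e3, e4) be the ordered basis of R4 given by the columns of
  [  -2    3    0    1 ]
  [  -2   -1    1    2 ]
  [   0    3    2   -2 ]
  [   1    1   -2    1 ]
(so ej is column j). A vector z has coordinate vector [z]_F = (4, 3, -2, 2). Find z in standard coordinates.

(3, -9, 1, 13)

The coordinates say z = 4e1 + 3e2 - 2e3 + 2e4; adding the scaled basis vectors gives (3, -9, 1, 13).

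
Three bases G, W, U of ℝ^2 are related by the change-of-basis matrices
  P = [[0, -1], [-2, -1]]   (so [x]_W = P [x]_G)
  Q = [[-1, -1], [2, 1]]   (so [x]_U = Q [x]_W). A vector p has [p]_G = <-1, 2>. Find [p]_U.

<2, -4>

First [p]_W = P [p]_G = <-2, 0>.
Then [p]_U = Q [p]_W = <2, -4>.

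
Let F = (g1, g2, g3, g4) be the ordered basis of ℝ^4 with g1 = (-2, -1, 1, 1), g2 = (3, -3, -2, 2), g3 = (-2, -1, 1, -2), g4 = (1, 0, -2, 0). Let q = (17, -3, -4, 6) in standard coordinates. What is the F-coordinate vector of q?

(-4, 3, -2, -4)

Write q = c_1 g1 + ... + c_4 g4 and solve for the c_i.
Solving this 4x4 system gives c = (-4, 3, -2, -4).
Check: -4g1 + 3g2 - 2g3 - 4g4 = (17, -3, -4, 6).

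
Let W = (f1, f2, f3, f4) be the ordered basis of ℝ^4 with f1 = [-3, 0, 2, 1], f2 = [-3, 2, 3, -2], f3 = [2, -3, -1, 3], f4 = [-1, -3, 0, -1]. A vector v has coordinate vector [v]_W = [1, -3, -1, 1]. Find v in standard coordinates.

[3, -6, -6, 3]

v = M [v]_W, where M has columns f1, ..., f4.
Carrying out the matrix-vector product, v = [3, -6, -6, 3].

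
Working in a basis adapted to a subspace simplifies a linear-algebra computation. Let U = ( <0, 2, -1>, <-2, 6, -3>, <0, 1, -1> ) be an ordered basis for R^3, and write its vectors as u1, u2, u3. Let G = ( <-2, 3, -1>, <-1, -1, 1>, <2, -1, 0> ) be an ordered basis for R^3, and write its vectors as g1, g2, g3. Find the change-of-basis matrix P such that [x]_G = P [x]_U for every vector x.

Take x = uj: its U-coordinates are the j-th standard unit vector, so P e_j — column j of P — equals [uj]_G.
u1 = g1 + 0·g2 + g3, giving column 1 = <1, 0, 1>; repeating for each j gives P = [[1, 1, -1], [0, -2, -2], [1, -1, -2]].

[[1, 1, -1], [0, -2, -2], [1, -1, -2]]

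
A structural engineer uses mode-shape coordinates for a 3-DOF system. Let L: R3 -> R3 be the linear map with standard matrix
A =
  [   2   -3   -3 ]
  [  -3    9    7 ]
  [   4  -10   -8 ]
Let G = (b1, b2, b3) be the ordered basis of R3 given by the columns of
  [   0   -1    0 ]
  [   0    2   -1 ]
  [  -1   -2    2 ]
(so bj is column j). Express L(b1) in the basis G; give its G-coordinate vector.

<0, -3, 1>

Compute L(b1) = A b1 = <3, -7, 8> in standard coordinates.
Then write this in G-coordinates: solve for y in y_1 b1 + ... + y_3 b3 = <3, -7, 8>.
This gives y = <0, -3, 1>, which is column 1 of [L]_G.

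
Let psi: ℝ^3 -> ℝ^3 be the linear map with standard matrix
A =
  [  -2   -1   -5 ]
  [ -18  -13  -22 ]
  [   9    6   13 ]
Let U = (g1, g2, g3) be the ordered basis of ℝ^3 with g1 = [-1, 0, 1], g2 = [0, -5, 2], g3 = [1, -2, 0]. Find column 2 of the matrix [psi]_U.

[2, -3, -3]

Column 2 of [psi]_U is the U-coordinate vector of psi(g2).
In standard coordinates psi(g2) = A g2 = [-5, 21, -4].
Converting to U: [-5, 21, -4] = 2g1 - 3g2 - 3g3, so the coordinate vector is [2, -3, -3].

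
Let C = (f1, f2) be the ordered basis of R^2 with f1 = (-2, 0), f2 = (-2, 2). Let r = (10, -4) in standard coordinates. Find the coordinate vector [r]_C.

(-3, -2)

We seek scalars with c_1 f1 + c_2 f2 = r; equivalently solve M c = r where the columns of M are f1, f2.
System: -2c_1 - 2c_2 = 10, 0c_1 + 2c_2 = -4; solving gives c_1 = -3, c_2 = -2.
Check: -3f1 - 2f2 = (10, -4).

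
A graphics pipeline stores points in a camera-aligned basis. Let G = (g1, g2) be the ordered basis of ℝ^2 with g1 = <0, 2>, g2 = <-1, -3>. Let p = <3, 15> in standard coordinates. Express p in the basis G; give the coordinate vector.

[p]_G is the unique c with M c = p, where M has columns g1, g2.
System: 0c_1 - c_2 = 3, 2c_1 - 3c_2 = 15; solving gives c_1 = 3, c_2 = -3.
Check: 3g1 - 3g2 = <3, 15>.

<3, -3>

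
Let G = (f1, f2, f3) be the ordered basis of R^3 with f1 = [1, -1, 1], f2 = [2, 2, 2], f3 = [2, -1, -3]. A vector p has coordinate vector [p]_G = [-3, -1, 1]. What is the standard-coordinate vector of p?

[-3, 0, -8]

By definition p = -3f1 - f2 + f3.
Summing componentwise gives [-3, 0, -8].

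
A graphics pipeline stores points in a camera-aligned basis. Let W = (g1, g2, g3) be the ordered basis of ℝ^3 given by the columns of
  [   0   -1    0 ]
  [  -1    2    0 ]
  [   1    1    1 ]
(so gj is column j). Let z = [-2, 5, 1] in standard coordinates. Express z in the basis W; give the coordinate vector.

Write z = c_1 g1 + ... + c_3 g3 and solve for the c_i.
Gaussian elimination on [M | z] yields c = (-1, 2, 0).
Check: -g1 + 2g2 + 0·g3 = [-2, 5, 1].

[-1, 2, 0]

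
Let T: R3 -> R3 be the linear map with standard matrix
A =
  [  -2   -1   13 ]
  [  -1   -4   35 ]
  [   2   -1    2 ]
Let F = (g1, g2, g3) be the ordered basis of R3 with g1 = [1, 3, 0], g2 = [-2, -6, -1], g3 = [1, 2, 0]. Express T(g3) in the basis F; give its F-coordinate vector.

[-1, 0, -3]

Column 3 of [T]_F is the F-coordinate vector of T(g3).
In standard coordinates T(g3) = A g3 = [-4, -9, 0].
Converting to F: [-4, -9, 0] = -g1 + 0·g2 - 3g3, so the coordinate vector is [-1, 0, -3].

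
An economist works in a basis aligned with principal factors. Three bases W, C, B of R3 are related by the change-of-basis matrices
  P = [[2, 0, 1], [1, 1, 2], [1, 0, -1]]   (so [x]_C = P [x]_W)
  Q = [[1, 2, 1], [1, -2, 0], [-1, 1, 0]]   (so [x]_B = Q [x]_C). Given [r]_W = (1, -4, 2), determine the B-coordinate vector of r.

First [r]_C = P [r]_W = (4, 1, -1).
Then [r]_B = Q [r]_C = (5, 2, -3).

(5, 2, -3)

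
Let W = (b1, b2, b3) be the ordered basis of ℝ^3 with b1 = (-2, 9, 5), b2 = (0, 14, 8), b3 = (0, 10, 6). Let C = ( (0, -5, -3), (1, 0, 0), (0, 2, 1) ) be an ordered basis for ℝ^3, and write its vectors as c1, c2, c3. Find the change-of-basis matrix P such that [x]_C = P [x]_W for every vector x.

[[-1, -2, -2], [-2, 0, 0], [2, 2, 0]]

Let M have columns bj and N have columns cj. Then for every x, N [x]_C = x = M [x]_W, so P = N^(-1) M.
Since det N = -1, N^(-1) has integer entries; multiplying gives P = [[-1, -2, -2], [-2, 0, 0], [2, 2, 0]].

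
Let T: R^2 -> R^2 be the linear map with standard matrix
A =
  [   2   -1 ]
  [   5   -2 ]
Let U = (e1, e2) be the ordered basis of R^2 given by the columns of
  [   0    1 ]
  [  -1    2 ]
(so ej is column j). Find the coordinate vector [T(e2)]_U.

Compute T(e2) = A e2 = (0, 1) in standard coordinates.
Then write this in U-coordinates: solve for y in y_1 e1 + y_2 e2 = (0, 1).
This gives y = (-1, 0), which is column 2 of [T]_U.

(-1, 0)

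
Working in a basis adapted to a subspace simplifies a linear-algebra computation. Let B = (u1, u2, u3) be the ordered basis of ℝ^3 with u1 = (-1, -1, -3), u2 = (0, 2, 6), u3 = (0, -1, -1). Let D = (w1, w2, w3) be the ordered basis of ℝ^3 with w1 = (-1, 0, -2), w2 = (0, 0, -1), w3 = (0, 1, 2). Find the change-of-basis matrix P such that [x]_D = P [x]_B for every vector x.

Column j of P is [uj]_D, since P maps B-coordinates to D-coordinates.
Expressing u1 in D: u1 = w1 - w2 - w3, so column 1 of P is (1, -1, -1).
Doing the same for each uj gives P = [[1, 0, 0], [-1, -2, -1], [-1, 2, -1]].

[[1, 0, 0], [-1, -2, -1], [-1, 2, -1]]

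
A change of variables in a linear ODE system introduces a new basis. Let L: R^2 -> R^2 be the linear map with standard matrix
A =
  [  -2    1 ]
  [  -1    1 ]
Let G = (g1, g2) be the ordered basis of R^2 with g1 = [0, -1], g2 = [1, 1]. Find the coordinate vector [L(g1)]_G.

[0, -1]

Column 1 of [L]_G is the G-coordinate vector of L(g1).
In standard coordinates L(g1) = A g1 = [-1, -1].
Converting to G: [-1, -1] = 0·g1 - g2, so the coordinate vector is [0, -1].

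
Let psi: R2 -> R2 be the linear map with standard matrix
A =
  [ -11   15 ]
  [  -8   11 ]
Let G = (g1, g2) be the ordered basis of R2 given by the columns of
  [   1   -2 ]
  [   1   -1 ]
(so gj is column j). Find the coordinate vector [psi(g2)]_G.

Column 2 of [psi]_G is the G-coordinate vector of psi(g2).
In standard coordinates psi(g2) = A g2 = <7, 5>.
Converting to G: <7, 5> = 3g1 - 2g2, so the coordinate vector is <3, -2>.

<3, -2>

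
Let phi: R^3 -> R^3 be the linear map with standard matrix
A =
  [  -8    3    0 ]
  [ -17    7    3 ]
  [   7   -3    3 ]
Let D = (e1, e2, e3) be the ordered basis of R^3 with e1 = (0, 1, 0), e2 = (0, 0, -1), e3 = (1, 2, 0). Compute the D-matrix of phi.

With P the matrix whose columns are e1, ..., e3, [phi]_D = P^(-1) A P.
Column by column: phi(e1) = A e1 = (3, 7, -3); its D-coordinates (1, 3, 3) give column 1.
Continuing for each basis vector yields [phi]_D = [[1, -3, 1], [3, 3, -1], [3, 0, -2]].

[[1, -3, 1], [3, 3, -1], [3, 0, -2]]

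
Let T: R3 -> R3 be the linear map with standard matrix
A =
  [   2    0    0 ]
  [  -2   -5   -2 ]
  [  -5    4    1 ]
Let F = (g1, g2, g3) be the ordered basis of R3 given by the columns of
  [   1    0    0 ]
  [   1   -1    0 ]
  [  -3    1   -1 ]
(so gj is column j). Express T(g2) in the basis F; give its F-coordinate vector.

Compute T(g2) = A g2 = [0, 3, -3] in standard coordinates.
Then write this in F-coordinates: solve for y in y_1 g1 + ... + y_3 g3 = [0, 3, -3].
This gives y = [0, -3, 0], which is column 2 of [T]_F.

[0, -3, 0]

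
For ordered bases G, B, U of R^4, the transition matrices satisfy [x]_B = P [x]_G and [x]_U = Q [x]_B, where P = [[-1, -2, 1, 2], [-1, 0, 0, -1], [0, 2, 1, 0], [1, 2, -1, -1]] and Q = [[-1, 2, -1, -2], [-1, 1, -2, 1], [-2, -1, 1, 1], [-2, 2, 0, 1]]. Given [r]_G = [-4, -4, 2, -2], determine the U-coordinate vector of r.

[32, -4, -44, -20]

Composing the changes, [r]_U = Q P [r]_G.
Q P = [[-3, -4, 0, -2], [1, 0, -4, -4], [4, 8, -2, -4], [1, 6, -3, -7]]; applying this to [-4, -4, 2, -2] gives [32, -4, -44, -20].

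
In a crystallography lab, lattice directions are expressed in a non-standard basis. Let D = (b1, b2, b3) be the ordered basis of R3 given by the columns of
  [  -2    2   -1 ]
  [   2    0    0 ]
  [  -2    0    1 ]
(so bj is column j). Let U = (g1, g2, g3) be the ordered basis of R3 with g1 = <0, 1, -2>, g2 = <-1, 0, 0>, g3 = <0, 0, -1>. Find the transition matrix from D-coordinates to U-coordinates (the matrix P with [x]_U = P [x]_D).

Column j of P is [bj]_U, since P maps D-coordinates to U-coordinates.
Expressing b1 in U: b1 = 2g1 + 2g2 - 2g3, so column 1 of P is <2, 2, -2>.
Doing the same for each bj gives P = [[2, 0, 0], [2, -2, 1], [-2, 0, -1]].

[[2, 0, 0], [2, -2, 1], [-2, 0, -1]]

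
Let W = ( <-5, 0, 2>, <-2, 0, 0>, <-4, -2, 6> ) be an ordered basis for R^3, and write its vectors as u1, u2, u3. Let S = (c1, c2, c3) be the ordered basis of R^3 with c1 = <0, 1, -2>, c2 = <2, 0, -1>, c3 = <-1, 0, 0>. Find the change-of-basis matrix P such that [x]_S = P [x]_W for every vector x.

[[0, 0, -2], [-2, 0, -2], [1, 2, 0]]

Take x = uj: its W-coordinates are the j-th standard unit vector, so P e_j — column j of P — equals [uj]_S.
u1 = 0·c1 - 2c2 + c3, giving column 1 = <0, -2, 1>; repeating for each j gives P = [[0, 0, -2], [-2, 0, -2], [1, 2, 0]].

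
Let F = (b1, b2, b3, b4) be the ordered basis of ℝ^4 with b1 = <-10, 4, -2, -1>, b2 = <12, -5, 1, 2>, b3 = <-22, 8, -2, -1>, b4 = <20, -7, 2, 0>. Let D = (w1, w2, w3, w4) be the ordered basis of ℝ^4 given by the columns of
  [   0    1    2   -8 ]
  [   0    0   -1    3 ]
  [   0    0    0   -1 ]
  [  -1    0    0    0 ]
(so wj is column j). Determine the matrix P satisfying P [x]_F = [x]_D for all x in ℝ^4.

Let M have columns bj and N have columns wj. Then for every x, N [x]_D = x = M [x]_F, so P = N^(-1) M.
Since det N = 1, N^(-1) has integer entries; multiplying gives P = [[1, -2, 1, 0], [2, 0, -2, 2], [2, 2, -2, 1], [2, -1, 2, -2]].

[[1, -2, 1, 0], [2, 0, -2, 2], [2, 2, -2, 1], [2, -1, 2, -2]]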